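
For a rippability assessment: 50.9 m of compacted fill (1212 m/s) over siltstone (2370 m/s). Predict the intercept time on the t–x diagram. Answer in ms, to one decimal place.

tᵢ = 2h·√(V₂²−V₁²)/(V₁V₂).
√(V₂²−V₁²) = √(2370²−1212²) = 2036.7 m/s.
tᵢ = 2·50.9·2036.7/(1212·2370) = 0.07218 s.

72.2 ms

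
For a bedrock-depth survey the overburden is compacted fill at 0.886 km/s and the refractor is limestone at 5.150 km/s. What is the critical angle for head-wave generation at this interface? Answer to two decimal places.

9.91°

At critical incidence the refracted ray runs along the interface (θ₂ = 90°), so sin θ_c = V₁/V₂.
θ_c = arcsin(0.886/5.150) = arcsin 0.1720 = 9.91°.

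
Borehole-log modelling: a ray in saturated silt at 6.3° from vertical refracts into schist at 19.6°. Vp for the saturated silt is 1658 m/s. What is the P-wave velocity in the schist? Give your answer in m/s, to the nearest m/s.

5068 m/s

Snell's law: sin 6.3°/V₁ = sin 19.6°/V₂.
V₂ = V₁·sin 19.6°/sin 6.3° = 1658 × 3.0569 = 5068.41 m/s.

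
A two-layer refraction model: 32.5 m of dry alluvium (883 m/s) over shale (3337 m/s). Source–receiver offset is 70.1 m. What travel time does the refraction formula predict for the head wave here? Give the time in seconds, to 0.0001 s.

0.0920 s

t = x/V₂ + 2h·√(V₂²−V₁²)/(V₁V₂).
√(V₂²−V₁²) = √(3337²−883²) = 3218.1 m/s; delay term = 2·32.5·3218.1/(883·3337) = 0.07099 s.
t = 70.1/3337 + 0.07099 = 0.09200 s.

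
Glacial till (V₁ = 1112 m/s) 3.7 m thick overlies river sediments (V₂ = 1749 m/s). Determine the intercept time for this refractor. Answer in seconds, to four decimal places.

tᵢ = 2h·√(V₂²−V₁²)/(V₁V₂).
√(V₂²−V₁²) = √(1749²−1112²) = 1350.0 m/s.
tᵢ = 2·3.7·1350.0/(1112·1749) = 0.00514 s.

0.0051 s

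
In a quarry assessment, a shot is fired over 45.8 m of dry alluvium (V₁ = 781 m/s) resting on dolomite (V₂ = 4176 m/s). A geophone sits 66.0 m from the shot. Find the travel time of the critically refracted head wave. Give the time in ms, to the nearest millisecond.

t = x/V₂ + 2h·√(V₂²−V₁²)/(V₁V₂).
√(V₂²−V₁²) = √(4176²−781²) = 4102.3 m/s; delay term = 2·45.8·4102.3/(781·4176) = 0.11522 s.
t = 66.0/4176 + 0.11522 = 0.13102 s.

131 ms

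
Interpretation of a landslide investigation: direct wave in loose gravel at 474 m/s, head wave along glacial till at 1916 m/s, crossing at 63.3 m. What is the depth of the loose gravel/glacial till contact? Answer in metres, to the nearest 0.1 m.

h = (x_cross/2)·√((V₂−V₁)/(V₂+V₁)).
(V₂−V₁)/(V₂+V₁) = (1916−474)/(1916+474) = 0.6033; √ = 0.7768.
h = (63.3/2)·0.7768 = 24.58 m.

24.6 m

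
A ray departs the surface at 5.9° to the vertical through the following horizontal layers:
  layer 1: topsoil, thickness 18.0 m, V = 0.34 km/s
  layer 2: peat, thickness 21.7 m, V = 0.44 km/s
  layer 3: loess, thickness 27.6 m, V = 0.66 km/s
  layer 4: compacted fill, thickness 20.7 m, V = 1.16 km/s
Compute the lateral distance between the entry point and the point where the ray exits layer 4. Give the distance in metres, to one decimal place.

Apply Snell's law at each interface; in layer i the horizontal offset is hᵢ·tan θᵢ.
Layer 1: θ = 5.90°; offset = 18.0·tan 5.90° = 1.860 m.
Layer 2: sin θ = 0.44·sin 5.9°/0.34 = 0.1330, θ = 7.64°; offset = 21.7·tan 7.64° = 2.913 m.
Layer 3: sin θ = 0.66·sin 5.9°/0.34 = 0.1995, θ = 11.51°; offset = 27.6·tan 11.51° = 5.620 m.
Layer 4: sin θ = 1.16·sin 5.9°/0.34 = 0.3507, θ = 20.53°; offset = 20.7·tan 20.53° = 7.752 m.
Summing the layer offsets gives 18.145 m.

18.1 m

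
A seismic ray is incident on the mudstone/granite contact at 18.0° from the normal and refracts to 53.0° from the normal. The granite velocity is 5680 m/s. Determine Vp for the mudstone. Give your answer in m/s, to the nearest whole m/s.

Snell's law: sin 18.0°/V₁ = sin 53.0°/V₂.
V₁ = V₂·sin 18.0°/sin 53.0° = 5680 × 0.3869 = 2197.77 m/s.

2198 m/s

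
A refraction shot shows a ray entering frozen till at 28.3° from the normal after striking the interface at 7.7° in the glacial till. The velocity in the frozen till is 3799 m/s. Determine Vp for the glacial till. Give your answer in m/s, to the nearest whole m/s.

sin 7.7° = 0.1340; sin 28.3° = 0.4741.
V₁ = V₂·(sin θ₁/sin θ₂) = 3799·(0.1340/0.4741) = 1073.67 m/s.

1074 m/s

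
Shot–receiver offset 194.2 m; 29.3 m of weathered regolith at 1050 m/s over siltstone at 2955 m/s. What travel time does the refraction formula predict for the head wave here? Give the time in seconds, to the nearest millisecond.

0.118 s

t = x/V₂ + 2h·√(V₂²−V₁²)/(V₁V₂).
√(V₂²−V₁²) = √(2955²−1050²) = 2762.2 m/s; delay term = 2·29.3·2762.2/(1050·2955) = 0.05217 s.
t = 194.2/2955 + 0.05217 = 0.11789 s.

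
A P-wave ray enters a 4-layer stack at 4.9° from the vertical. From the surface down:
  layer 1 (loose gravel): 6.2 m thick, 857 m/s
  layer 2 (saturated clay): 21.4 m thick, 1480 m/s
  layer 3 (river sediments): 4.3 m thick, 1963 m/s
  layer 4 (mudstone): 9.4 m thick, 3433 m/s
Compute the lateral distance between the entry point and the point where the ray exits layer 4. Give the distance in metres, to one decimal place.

8.0 m

p = sin θ₁/V₁ = sin 4.9°/857 = 9.9670e-05 s/m is conserved through the stack.
Layer 1: θ = 4.90°; offset = 6.2·tan 4.90° = 0.532 m.
Layer 2: sin θ = p·1480 = 0.1475 → θ = 8.48°; offset = 21.4·tan 8.48° = 3.192 m.
Layer 3: sin θ = p·1963 = 0.1957 → θ = 11.28°; offset = 4.3·tan 11.28° = 0.858 m.
Layer 4: sin θ = p·3433 = 0.3422 → θ = 20.01°; offset = 9.4·tan 20.01° = 3.423 m.
Summing the layer offsets gives 8.004 m.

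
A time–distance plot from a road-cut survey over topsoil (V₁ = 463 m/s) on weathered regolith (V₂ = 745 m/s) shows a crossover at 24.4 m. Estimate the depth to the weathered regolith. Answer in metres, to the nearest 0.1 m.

x_cross = 2h·√((V₂+V₁)/(V₂−V₁)) → h = x_cross / (2·√((V₂+V₁)/(V₂−V₁))).
√((V₂+V₁)/(V₂−V₁)) = √((745+463)/(745−463)) = 2.0697.
h = 24.4 / (2·2.0697) = 5.89 m.

5.9 m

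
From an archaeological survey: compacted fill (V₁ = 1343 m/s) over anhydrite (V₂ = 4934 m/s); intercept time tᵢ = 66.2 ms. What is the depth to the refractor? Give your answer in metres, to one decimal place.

46.2 m

θ_c = arcsin(1343/4934) = 15.79°; cos θ_c = 0.9622.
tᵢ = 2h cos θ_c/V₁ ⇒ h = tᵢ·V₁/(2 cos θ_c) = 0.0662·1343/(2·0.9622) = 46.20 m.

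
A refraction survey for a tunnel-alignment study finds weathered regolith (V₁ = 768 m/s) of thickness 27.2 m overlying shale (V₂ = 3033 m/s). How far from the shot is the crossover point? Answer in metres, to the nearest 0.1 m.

θ_c = arcsin(768/3033) = 14.67°, so cos θ_c = 0.9674 and tᵢ = 2h cos θ_c/V₁ = 0.0685 s.
At crossover x/V₁ = x/V₂ + tᵢ ⇒ x = tᵢ/(1/V₁ − 1/V₂) = 0.06852/(1.3021e-03 − 3.2971e-04) = 70.47 m.

70.5 m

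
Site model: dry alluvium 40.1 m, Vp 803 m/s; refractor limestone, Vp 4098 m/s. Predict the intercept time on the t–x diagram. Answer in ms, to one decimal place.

97.9 ms

θ_c = arcsin(V₁/V₂) = arcsin(803/4098) = 11.30°; cos θ_c = 0.9806.
tᵢ = 2h·cos θ_c / V₁ = 2·40.1·0.9806 / 803 = 0.09794 s.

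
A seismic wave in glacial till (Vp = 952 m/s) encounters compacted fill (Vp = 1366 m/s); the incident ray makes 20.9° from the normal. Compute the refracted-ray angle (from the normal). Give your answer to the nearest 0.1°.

30.8°

sin θ₁/V₁ = sin θ₂/V₂ ⇒ sin θ₂ = 1366·sin 20.9°/952 = 1366·0.3567/952 = 0.5119.
θ₂ = arcsin 0.5119 = 30.79° from the normal.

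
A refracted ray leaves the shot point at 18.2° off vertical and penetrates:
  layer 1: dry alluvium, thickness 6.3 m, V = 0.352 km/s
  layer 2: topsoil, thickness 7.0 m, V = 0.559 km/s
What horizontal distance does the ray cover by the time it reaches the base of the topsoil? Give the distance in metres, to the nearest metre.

6 m

p = sin θ₁/V₁ = sin 18.2°/0.352 = 8.8732e-01 s/km is conserved through the stack.
Layer 1: θ = 18.20°; offset = 6.3·tan 18.20° = 2.071 m.
Layer 2: sin θ = p·0.559 = 0.4960 → θ = 29.74°; offset = 7.0·tan 29.74° = 3.999 m.
Total horizontal offset = 6.070 m.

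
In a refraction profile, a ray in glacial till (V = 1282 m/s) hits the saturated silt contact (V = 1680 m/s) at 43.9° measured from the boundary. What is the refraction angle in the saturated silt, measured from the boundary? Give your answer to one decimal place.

19.2°

Angle from the normal: 90° − 43.9° = 46.1°.
Snell's law: sin θ₂ = (V₂/V₁)·sin θ₁ = (1680/1282)·sin 46.1° = 0.9442.
θ₂ = sin⁻¹(0.9442) = 70.78° (from vertical).
From the interface: 90° − 70.78° = 19.22°.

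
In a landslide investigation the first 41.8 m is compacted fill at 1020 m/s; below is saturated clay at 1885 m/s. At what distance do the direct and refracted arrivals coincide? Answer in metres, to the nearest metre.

153 m

θ_c = arcsin(1020/1885) = 32.76°, so cos θ_c = 0.8409 and tᵢ = 2h cos θ_c/V₁ = 0.0689 s.
At crossover x/V₁ = x/V₂ + tᵢ ⇒ x = tᵢ/(1/V₁ − 1/V₂) = 0.06892/(9.8039e-04 − 5.3050e-04) = 153.20 m.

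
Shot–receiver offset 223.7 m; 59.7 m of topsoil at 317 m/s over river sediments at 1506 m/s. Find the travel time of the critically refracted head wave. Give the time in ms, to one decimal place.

516.8 ms

θ_c = arcsin(V₁/V₂) = arcsin(317/1506) = 12.15°, cos θ_c = 0.9776.
Intercept time tᵢ = 2h cos θ_c / V₁ = 2·59.7·0.9776/317 = 0.36822 s.
t = x/V₂ + tᵢ = 223.7/1506 + 0.36822 = 0.51676 s.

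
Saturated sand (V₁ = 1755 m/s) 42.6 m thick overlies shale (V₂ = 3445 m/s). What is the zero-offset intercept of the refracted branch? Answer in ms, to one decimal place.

41.8 ms

tᵢ = 2h·√(V₂²−V₁²)/(V₁V₂).
√(V₂²−V₁²) = √(3445²−1755²) = 2964.5 m/s.
tᵢ = 2·42.6·2964.5/(1755·3445) = 0.04178 s.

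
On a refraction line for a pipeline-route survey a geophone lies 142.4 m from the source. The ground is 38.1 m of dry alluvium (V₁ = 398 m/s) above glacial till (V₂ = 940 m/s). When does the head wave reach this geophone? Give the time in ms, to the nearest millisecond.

θ_c = arcsin(V₁/V₂) = arcsin(398/940) = 25.05°, cos θ_c = 0.9059.
Intercept time tᵢ = 2h cos θ_c / V₁ = 2·38.1·0.9059/398 = 0.17345 s.
t = x/V₂ + tᵢ = 142.4/940 + 0.17345 = 0.32494 s.

325 ms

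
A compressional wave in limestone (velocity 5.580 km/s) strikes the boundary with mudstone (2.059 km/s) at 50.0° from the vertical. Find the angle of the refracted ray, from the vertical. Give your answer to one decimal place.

Snell's law: sin θ₂ = (V₂/V₁)·sin θ₁ = (2.059/5.580)·sin 50.0° = 0.2827.
θ₂ = arcsin 0.2827 = 16.42° from the normal.

16.4°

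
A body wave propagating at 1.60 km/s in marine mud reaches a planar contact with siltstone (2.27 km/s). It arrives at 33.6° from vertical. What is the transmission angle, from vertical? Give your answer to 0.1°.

51.7°

sin θ₁/V₁ = sin θ₂/V₂ ⇒ sin θ₂ = 2.27·sin 33.6°/1.60 = 2.27·0.5534/1.60 = 0.7851.
θ₂ = arcsin 0.7851 = 51.73° from the normal.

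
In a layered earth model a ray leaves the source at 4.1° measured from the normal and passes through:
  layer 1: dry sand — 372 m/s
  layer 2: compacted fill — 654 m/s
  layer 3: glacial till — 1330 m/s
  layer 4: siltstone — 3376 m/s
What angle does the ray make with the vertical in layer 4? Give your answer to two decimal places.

Ray parameter p = sin 4.1° / 372 = 1.9220e-04 s/m.
sin θ_4 = p·V_4 = 1.9220e-04 × 3376 = 0.6489.
θ_4 = 40.46° from the vertical.

40.46°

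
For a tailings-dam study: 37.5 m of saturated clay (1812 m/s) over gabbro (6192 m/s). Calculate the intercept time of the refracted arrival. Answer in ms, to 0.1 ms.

θ_c = arcsin(V₁/V₂) = arcsin(1812/6192) = 17.02°; cos θ_c = 0.9562.
tᵢ = 2h·cos θ_c / V₁ = 2·37.5·0.9562 / 1812 = 0.03958 s.

39.6 ms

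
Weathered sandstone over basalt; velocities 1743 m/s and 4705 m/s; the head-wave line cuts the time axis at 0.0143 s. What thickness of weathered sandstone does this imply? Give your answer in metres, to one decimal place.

h = tᵢ·V₁·V₂ / (2·√(V₂²−V₁²)).
√(V₂²−V₁²) = √(4705² − 1743²) = 4370.2 m/s.
h = 0.0143 s × 1743 × 4705 / (2 × 4370.2) = 13.42 m.

13.4 m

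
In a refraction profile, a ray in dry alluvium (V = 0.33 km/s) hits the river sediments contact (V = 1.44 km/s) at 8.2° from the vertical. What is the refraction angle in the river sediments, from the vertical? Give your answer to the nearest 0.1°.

38.5°

Snell's law: sin θ₂ = (V₂/V₁)·sin θ₁ = (1.44/0.33)·sin 8.2° = 0.6224.
θ₂ = arcsin 0.6224 = 38.49° from the normal.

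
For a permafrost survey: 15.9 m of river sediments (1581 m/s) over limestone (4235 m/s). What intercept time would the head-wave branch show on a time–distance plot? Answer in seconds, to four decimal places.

θ_c = arcsin(V₁/V₂) = arcsin(1581/4235) = 21.92°; cos θ_c = 0.9277.
tᵢ = 2h·cos θ_c / V₁ = 2·15.9·0.9277 / 1581 = 0.01866 s.

0.0187 s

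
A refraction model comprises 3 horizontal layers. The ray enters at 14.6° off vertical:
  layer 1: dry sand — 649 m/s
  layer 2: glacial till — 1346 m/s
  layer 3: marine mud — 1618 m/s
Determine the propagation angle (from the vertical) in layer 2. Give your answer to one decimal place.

Ray parameter p = sin 14.6° / 649 = 3.8840e-04 s/m.
sin θ_2 = p·V_2 = 3.8840e-04 × 1346 = 0.5228.
θ_2 = 31.52° from the vertical.

31.5°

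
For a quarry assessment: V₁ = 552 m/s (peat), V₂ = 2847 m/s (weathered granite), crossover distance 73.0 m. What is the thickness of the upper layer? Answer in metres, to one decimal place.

30.0 m

x_cross = 2h·√((V₂+V₁)/(V₂−V₁)) → h = x_cross / (2·√((V₂+V₁)/(V₂−V₁))).
√((V₂+V₁)/(V₂−V₁)) = √((2847+552)/(2847−552)) = 1.2170.
h = 73.0 / (2·1.2170) = 29.99 m.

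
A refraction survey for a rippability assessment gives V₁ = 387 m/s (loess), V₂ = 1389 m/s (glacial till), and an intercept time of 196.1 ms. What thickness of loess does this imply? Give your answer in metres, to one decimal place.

39.5 m

θ_c = arcsin(387/1389) = 16.18°; cos θ_c = 0.9604.
tᵢ = 2h cos θ_c/V₁ ⇒ h = tᵢ·V₁/(2 cos θ_c) = 0.1961·387/(2·0.9604) = 39.51 m.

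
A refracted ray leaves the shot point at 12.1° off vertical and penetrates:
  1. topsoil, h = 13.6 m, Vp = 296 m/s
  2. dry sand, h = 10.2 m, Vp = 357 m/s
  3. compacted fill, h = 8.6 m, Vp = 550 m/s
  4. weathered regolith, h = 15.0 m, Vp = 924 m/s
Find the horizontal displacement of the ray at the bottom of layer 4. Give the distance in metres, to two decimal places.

22.20 m

Apply Snell's law at each interface; in layer i the horizontal offset is hᵢ·tan θᵢ.
Layer 1: θ = 12.10°; offset = 13.6·tan 12.10° = 2.9156 m.
Layer 2: sin θ = 357·sin 12.1°/296 = 0.2528, θ = 14.64°; offset = 10.2·tan 14.64° = 2.6653 m.
Layer 3: sin θ = 550·sin 12.1°/296 = 0.3895, θ = 22.92°; offset = 8.6·tan 22.92° = 3.6369 m.
Layer 4: sin θ = 924·sin 12.1°/296 = 0.6543, θ = 40.87°; offset = 15.0·tan 40.87° = 12.9798 m.
Σ offsets = 22.1976 m.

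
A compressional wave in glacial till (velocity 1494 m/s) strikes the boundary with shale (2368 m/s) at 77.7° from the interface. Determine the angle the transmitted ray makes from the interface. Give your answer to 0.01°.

Convert to the normal: θ₁ = 90° − 77.7° = 12.3°.
sin θ₁/V₁ = sin θ₂/V₂ ⇒ sin θ₂ = 2368·sin 12.3°/1494 = 2368·0.2130/1494 = 0.3377.
θ₂ = sin⁻¹(0.3377) = 19.73° (from vertical).
From the interface: 90° − 19.73° = 70.27°.

70.27°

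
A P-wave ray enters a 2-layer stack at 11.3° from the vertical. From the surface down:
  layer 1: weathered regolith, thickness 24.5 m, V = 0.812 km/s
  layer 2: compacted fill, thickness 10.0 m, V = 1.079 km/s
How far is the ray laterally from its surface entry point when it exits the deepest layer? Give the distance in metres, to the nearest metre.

8 m

Apply Snell's law at each interface; in layer i the horizontal offset is hᵢ·tan θᵢ.
Layer 1: θ = 11.30°; offset = 24.5·tan 11.30° = 4.896 m.
Layer 2: sin θ = 1.079·sin 11.3°/0.812 = 0.2604, θ = 15.09°; offset = 10.0·tan 15.09° = 2.697 m.
Total horizontal offset = 7.592 m.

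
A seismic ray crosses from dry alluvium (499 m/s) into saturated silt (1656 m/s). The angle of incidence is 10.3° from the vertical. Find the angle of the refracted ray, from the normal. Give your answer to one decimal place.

36.4°

Snell's law: sin θ₂ = (V₂/V₁)·sin θ₁ = (1656/499)·sin 10.3° = 0.5934.
θ₂ = sin⁻¹(0.5934) = 36.40° (from vertical).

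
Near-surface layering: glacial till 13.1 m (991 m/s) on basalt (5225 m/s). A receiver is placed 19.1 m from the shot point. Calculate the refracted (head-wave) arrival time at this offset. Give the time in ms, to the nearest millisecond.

30 ms

θ_c = arcsin(V₁/V₂) = arcsin(991/5225) = 10.93°, cos θ_c = 0.9818.
Intercept time tᵢ = 2h cos θ_c / V₁ = 2·13.1·0.9818/991 = 0.02596 s.
t = x/V₂ + tᵢ = 19.1/5225 + 0.02596 = 0.02961 s.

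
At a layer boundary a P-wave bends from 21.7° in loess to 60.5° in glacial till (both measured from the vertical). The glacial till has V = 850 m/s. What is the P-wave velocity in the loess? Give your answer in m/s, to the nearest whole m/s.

361 m/s

Snell's law: sin 21.7°/V₁ = sin 60.5°/V₂.
V₁ = V₂·sin 21.7°/sin 60.5° = 850 × 0.4248 = 361.10 m/s.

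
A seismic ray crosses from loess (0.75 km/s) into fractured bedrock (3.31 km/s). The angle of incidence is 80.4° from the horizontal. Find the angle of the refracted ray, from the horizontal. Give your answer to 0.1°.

Angle from the normal: 90° − 80.4° = 9.6°.
Snell's law: sin θ₂ = (V₂/V₁)·sin θ₁ = (3.31/0.75)·sin 9.6° = 0.7360.
θ₂ = arcsin 0.7360 = 47.39° from the normal.
From the interface: 90° − 47.39° = 42.61°.

42.6°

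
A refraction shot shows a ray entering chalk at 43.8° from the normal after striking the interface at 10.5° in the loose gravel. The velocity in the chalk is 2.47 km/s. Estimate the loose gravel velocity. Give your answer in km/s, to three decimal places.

0.650 km/s

sin 10.5° = 0.1822; sin 43.8° = 0.6921.
V₁ = V₂·(sin θ₁/sin θ₂) = 2.47·(0.1822/0.6921) = 0.650 km/s.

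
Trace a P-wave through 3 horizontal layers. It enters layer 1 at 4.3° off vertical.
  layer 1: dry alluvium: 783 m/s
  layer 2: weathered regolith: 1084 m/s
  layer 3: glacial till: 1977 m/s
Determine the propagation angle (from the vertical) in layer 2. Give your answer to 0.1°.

6.0°

Snell's law across each interface conserves sin θ / V, so sin θ_2 = V_2·sin θ₁/V₁.
sin θ_2 = 1084 × sin 4.3° / 783 = 0.1038.
θ_2 = 5.96° from the vertical.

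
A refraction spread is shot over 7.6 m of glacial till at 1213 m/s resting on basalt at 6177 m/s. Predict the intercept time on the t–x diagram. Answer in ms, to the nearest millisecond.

12 ms

θ_c = arcsin(V₁/V₂) = arcsin(1213/6177) = 11.32°; cos θ_c = 0.9805.
tᵢ = 2h·cos θ_c / V₁ = 2·7.6·0.9805 / 1213 = 0.01229 s.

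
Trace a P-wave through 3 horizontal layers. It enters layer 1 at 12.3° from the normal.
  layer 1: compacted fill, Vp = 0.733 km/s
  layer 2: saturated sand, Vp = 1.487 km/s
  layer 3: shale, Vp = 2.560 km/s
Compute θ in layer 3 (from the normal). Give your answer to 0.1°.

48.1°

Ray parameter p = sin 12.3° / 0.733 = 2.9063e-01 s/km.
sin θ_3 = p·V_3 = 2.9063e-01 × 2.560 = 0.7440.
θ_3 = arcsin 0.7440 = 48.07°.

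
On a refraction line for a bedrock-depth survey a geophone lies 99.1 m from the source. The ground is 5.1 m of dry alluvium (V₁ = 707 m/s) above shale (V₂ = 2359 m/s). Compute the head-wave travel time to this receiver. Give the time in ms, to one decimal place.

t = x/V₂ + 2h·√(V₂²−V₁²)/(V₁V₂).
√(V₂²−V₁²) = √(2359²−707²) = 2250.6 m/s; delay term = 2·5.1·2250.6/(707·2359) = 0.01376 s.
t = 99.1/2359 + 0.01376 = 0.05577 s.

55.8 ms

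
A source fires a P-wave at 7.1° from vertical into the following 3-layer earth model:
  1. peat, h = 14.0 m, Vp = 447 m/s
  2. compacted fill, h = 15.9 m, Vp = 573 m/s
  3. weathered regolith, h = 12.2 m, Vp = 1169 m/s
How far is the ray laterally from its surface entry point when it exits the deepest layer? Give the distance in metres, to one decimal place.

8.5 m

Apply Snell's law at each interface; in layer i the horizontal offset is hᵢ·tan θᵢ.
Layer 1: θ = 7.10°; offset = 14.0·tan 7.10° = 1.744 m.
Layer 2: sin θ = 573·sin 7.1°/447 = 0.1584, θ = 9.12°; offset = 15.9·tan 9.12° = 2.551 m.
Layer 3: sin θ = 1169·sin 7.1°/447 = 0.3232, θ = 18.86°; offset = 12.2·tan 18.86° = 4.167 m.
Σ offsets = 8.463 m.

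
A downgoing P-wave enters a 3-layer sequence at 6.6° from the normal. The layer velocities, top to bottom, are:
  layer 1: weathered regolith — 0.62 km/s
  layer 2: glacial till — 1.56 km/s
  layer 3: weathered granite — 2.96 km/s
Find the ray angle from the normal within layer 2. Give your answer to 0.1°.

Ray parameter p = sin 6.6° / 0.62 = 1.8538e-01 s/km.
sin θ_2 = p·V_2 = 1.8538e-01 × 1.56 = 0.2892.
θ_2 = arcsin 0.2892 = 16.81°.

16.8°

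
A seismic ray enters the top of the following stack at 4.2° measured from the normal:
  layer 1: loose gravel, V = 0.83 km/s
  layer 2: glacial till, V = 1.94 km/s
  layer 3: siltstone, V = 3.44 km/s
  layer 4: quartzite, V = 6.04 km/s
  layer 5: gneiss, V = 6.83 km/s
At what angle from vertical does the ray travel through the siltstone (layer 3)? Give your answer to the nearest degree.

Ray parameter p = sin 4.2° / 0.83 = 8.8239e-02 s/km.
sin θ_3 = p·V_3 = 8.8239e-02 × 3.44 = 0.3035.
θ_3 = arcsin 0.3035 = 17.67°.

18°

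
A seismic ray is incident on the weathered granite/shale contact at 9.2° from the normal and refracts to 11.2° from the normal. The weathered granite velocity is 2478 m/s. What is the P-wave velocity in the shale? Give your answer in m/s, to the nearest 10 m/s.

Snell's law: sin 9.2°/V₁ = sin 11.2°/V₂.
V₂ = V₁·sin 11.2°/sin 9.2° = 2478 × 1.2149 = 3010.44 m/s.

3010 m/s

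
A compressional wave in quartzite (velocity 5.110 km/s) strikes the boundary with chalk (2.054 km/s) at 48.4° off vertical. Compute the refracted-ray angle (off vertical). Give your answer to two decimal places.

sin θ₁/V₁ = sin θ₂/V₂ ⇒ sin θ₂ = 2.054·sin 48.4°/5.110 = 2.054·0.7478/5.110 = 0.3006.
θ₂ = sin⁻¹(0.3006) = 17.49° (from vertical).

17.49°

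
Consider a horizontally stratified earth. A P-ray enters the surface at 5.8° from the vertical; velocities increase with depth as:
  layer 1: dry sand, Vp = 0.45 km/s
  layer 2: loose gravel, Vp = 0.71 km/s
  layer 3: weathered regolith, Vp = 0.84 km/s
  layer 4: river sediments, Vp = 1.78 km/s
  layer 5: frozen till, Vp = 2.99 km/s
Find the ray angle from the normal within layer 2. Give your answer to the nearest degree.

9°

Ray parameter p = sin 5.8° / 0.45 = 2.2457e-01 s/km.
sin θ_2 = p·V_2 = 2.2457e-01 × 0.71 = 0.1594.
θ_2 = 9.17° from the vertical.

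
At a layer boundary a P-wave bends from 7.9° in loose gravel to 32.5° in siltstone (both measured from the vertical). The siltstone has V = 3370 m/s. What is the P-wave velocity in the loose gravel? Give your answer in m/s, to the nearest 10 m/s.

860 m/s

sin 7.9° = 0.1374; sin 32.5° = 0.5373.
V₁ = V₂·(sin θ₁/sin θ₂) = 3370·(0.1374/0.5373) = 862.07 m/s.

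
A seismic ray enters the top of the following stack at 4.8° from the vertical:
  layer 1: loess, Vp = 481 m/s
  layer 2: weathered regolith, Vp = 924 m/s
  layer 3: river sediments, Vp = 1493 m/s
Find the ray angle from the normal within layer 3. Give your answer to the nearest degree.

15°

Ray parameter p = sin 4.8° / 481 = 1.7397e-04 s/m.
sin θ_3 = p·V_3 = 1.7397e-04 × 1493 = 0.2597.
θ_3 = arcsin 0.2597 = 15.05°.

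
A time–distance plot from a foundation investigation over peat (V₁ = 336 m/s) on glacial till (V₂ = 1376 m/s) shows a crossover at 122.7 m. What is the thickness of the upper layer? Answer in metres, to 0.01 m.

47.82 m

h = (x_cross/2)·√((V₂−V₁)/(V₂+V₁)).
(V₂−V₁)/(V₂+V₁) = (1376−336)/(1376+336) = 0.6075; √ = 0.7794.
h = (122.7/2)·0.7794 = 47.82 m.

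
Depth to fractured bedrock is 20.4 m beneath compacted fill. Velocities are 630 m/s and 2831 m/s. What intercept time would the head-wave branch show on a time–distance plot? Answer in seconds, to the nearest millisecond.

0.063 s

tᵢ = 2h·√(V₂²−V₁²)/(V₁V₂).
√(V₂²−V₁²) = √(2831²−630²) = 2760.0 m/s.
tᵢ = 2·20.4·2760.0/(630·2831) = 0.06314 s.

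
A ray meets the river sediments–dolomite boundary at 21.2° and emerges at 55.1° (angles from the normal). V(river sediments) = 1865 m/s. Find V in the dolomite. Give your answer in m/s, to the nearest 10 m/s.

4230 m/s

sin 21.2° = 0.3616; sin 55.1° = 0.8202.
V₂ = V₁·(sin θ₂/sin θ₁) = 1865·(0.8202/0.3616) = 4229.75 m/s.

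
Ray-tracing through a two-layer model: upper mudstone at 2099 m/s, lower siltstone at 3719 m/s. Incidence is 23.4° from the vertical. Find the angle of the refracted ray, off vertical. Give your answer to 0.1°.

Snell's law: sin θ₂ = (V₂/V₁)·sin θ₁ = (3719/2099)·sin 23.4° = 0.7037.
θ₂ = sin⁻¹(0.7037) = 44.72° (from vertical).

44.7°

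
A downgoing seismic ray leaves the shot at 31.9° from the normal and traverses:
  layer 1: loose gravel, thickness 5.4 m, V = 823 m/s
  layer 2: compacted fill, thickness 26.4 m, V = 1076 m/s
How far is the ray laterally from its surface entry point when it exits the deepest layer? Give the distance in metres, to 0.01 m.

28.59 m

Ray parameter p = sin 31.9° / 823 m/s = 6.4209e-04 s/m.
Layer 1: θ = 31.90°; offset = 5.4·tan 31.90° = 3.3612 m.
Layer 2: sin θ = p·1076 = 0.6909 → θ = 43.70°; offset = 26.4·tan 43.70° = 25.2287 m.
Total horizontal offset = 28.5899 m.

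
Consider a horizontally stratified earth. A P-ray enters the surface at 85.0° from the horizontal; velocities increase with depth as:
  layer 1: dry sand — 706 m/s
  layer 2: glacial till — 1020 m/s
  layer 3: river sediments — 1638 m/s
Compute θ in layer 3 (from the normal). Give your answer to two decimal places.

From the normal: θ₁ = 90° − 85.0° = 5.0°.
Ray parameter p = sin 5.0° / 706 = 1.2345e-04 s/m.
sin θ_3 = p·V_3 = 1.2345e-04 × 1638 = 0.2022.
θ_3 = 11.67° from the vertical.

11.67°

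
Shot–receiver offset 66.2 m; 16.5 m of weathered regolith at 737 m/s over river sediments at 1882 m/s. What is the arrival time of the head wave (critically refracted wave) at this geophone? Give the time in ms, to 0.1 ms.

θ_c = arcsin(V₁/V₂) = arcsin(737/1882) = 23.05°, cos θ_c = 0.9201.
Intercept time tᵢ = 2h cos θ_c / V₁ = 2·16.5·0.9201/737 = 0.04120 s.
t = x/V₂ + tᵢ = 66.2/1882 + 0.04120 = 0.07638 s.

76.4 ms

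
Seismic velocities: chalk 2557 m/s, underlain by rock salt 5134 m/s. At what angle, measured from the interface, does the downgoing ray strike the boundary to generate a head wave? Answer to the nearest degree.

60°

At critical incidence the refracted ray runs along the interface (θ₂ = 90°), so sin θ_c = V₁/V₂.
θ_c = arcsin(2557/5134) = arcsin 0.4981 = 29.87°.
Measured from the interface: 90° − 29.87° = 60.13°.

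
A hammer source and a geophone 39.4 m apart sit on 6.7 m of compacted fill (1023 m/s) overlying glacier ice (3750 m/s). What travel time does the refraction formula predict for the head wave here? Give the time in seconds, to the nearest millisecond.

t = x/V₂ + 2h·√(V₂²−V₁²)/(V₁V₂).
√(V₂²−V₁²) = √(3750²−1023²) = 3607.8 m/s; delay term = 2·6.7·3607.8/(1023·3750) = 0.01260 s.
t = 39.4/3750 + 0.01260 = 0.02311 s.

0.023 s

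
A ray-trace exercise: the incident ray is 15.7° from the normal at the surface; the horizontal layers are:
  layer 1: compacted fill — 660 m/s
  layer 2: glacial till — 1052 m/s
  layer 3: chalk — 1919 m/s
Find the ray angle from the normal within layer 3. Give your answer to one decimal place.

Ray parameter p = sin 15.7° / 660 = 4.1000e-04 s/m.
sin θ_3 = p·V_3 = 4.1000e-04 × 1919 = 0.7868.
θ_3 = 51.89° from the vertical.

51.9°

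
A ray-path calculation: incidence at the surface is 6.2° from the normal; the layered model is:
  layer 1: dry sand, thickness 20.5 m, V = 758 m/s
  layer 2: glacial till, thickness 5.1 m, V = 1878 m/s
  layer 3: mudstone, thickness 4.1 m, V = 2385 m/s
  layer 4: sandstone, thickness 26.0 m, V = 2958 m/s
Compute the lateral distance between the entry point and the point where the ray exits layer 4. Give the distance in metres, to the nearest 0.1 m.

Ray parameter p = sin 6.2° / 758 m/s = 1.4248e-04 s/m.
Layer 1: θ = 6.20°; offset = 20.5·tan 6.20° = 2.227 m.
Layer 2: sin θ = p·1878 = 0.2676 → θ = 15.52°; offset = 5.1·tan 15.52° = 1.416 m.
Layer 3: sin θ = p·2385 = 0.3398 → θ = 19.87°; offset = 4.1·tan 19.87° = 1.481 m.
Layer 4: sin θ = p·2958 = 0.4215 → θ = 24.93°; offset = 26.0·tan 24.93° = 12.083 m.
Total horizontal offset = 17.208 m.

17.2 m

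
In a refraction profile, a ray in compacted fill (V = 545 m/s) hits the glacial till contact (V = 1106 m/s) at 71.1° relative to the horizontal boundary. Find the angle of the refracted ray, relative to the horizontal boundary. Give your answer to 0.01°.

48.90°

Angle from the normal: 90° − 71.1° = 18.9°.
sin θ₁/V₁ = sin θ₂/V₂ ⇒ sin θ₂ = 1106·sin 18.9°/545 = 1106·0.3239/545 = 0.6573.
θ₂ = arcsin 0.6573 = 41.10° from the normal.
From the interface: 90° − 41.10° = 48.90°.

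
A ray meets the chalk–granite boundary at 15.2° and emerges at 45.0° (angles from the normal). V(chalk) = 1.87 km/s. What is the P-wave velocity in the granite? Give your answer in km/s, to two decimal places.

sin 15.2° = 0.2622; sin 45.0° = 0.7071.
V₂ = V₁·(sin θ₂/sin θ₁) = 1.87·(0.7071/0.2622) = 5.04 km/s.

5.04 km/s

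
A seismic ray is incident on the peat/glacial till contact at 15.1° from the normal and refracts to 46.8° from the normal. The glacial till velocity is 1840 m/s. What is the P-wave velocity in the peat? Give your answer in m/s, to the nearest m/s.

sin 15.1° = 0.2605; sin 46.8° = 0.7290.
V₁ = V₂·(sin θ₁/sin θ₂) = 1840·(0.2605/0.7290) = 657.54 m/s.

658 m/s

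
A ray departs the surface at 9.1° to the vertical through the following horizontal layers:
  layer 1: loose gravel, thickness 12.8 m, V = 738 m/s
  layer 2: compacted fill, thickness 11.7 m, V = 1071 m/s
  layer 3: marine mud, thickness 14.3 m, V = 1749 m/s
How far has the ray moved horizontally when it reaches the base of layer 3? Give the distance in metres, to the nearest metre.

p = sin θ₁/V₁ = sin 9.1°/738 = 2.1431e-04 s/m is conserved through the stack.
Layer 1: θ = 9.10°; offset = 12.8·tan 9.10° = 2.050 m.
Layer 2: sin θ = p·1071 = 0.2295 → θ = 13.27°; offset = 11.7·tan 13.27° = 2.759 m.
Layer 3: sin θ = p·1749 = 0.3748 → θ = 22.01°; offset = 14.3·tan 22.01° = 5.781 m.
Summing the layer offsets gives 10.591 m.

11 m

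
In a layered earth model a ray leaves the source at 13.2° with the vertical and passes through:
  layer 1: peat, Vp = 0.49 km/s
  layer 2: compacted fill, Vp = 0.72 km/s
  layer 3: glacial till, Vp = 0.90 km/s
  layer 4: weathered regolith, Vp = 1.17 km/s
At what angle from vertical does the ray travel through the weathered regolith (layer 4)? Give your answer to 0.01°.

33.04°

Ray parameter p = sin 13.2° / 0.49 = 4.6602e-01 s/km.
sin θ_4 = p·V_4 = 4.6602e-01 × 1.17 = 0.5452.
θ_4 = arcsin 0.5452 = 33.04°.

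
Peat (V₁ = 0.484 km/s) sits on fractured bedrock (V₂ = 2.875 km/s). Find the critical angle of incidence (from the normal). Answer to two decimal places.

9.69°

Critical incidence: sin θ_c = V₁/V₂ = 0.484/2.875 = 0.1683.
θ_c = arcsin 0.1683 = 9.69°.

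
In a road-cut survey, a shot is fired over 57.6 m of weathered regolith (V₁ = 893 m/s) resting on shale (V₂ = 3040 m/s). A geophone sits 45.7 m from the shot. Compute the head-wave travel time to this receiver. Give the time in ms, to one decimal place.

138.3 ms

t = x/V₂ + 2h·√(V₂²−V₁²)/(V₁V₂).
√(V₂²−V₁²) = √(3040²−893²) = 2905.9 m/s; delay term = 2·57.6·2905.9/(893·3040) = 0.12331 s.
t = 45.7/3040 + 0.12331 = 0.13834 s.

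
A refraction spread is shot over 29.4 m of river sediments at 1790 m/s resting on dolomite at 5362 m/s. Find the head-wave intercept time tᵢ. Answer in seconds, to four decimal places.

tᵢ = 2h·√(V₂²−V₁²)/(V₁V₂).
√(V₂²−V₁²) = √(5362²−1790²) = 5054.4 m/s.
tᵢ = 2·29.4·5054.4/(1790·5362) = 0.03096 s.

0.0310 s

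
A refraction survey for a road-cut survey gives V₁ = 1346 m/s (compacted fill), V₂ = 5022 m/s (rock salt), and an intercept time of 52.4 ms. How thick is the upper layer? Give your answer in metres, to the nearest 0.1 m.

h = tᵢ·V₁·V₂ / (2·√(V₂²−V₁²)).
√(V₂²−V₁²) = √(5022² − 1346²) = 4838.3 m/s.
h = 0.0524 s × 1346 × 5022 / (2 × 4838.3) = 36.60 m.

36.6 m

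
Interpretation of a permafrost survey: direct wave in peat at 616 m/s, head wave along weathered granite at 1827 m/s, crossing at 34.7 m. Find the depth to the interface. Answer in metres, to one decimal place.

h = (x_cross/2)·√((V₂−V₁)/(V₂+V₁)).
(V₂−V₁)/(V₂+V₁) = (1827−616)/(1827+616) = 0.4957; √ = 0.7041.
h = (34.7/2)·0.7041 = 12.22 m.

12.2 m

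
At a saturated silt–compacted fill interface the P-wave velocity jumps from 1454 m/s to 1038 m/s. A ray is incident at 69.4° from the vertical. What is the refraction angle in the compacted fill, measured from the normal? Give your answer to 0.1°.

41.9°

sin θ₁/V₁ = sin θ₂/V₂ ⇒ sin θ₂ = 1038·sin 69.4°/1454 = 1038·0.9361/1454 = 0.6682.
θ₂ = arcsin 0.6682 = 41.93° from the normal.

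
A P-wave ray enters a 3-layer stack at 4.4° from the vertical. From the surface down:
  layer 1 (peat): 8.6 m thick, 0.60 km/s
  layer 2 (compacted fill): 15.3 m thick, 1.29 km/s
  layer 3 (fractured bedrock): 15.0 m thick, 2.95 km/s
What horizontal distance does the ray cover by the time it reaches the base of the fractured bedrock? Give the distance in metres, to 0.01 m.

Ray parameter p = sin 4.4° / 0.60 km/s = 1.2787e-01 s/km.
Layer 1: θ = 4.40°; offset = 8.6·tan 4.40° = 0.6617 m.
Layer 2: sin θ = p·1.29 = 0.1649 → θ = 9.49°; offset = 15.3·tan 9.49° = 2.5587 m.
Layer 3: sin θ = p·2.95 = 0.3772 → θ = 22.16°; offset = 15.0·tan 22.16° = 6.1093 m.
Total horizontal offset = 9.3298 m.

9.33 m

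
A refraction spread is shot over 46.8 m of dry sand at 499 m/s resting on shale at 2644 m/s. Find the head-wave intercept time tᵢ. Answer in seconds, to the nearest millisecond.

0.184 s

tᵢ = 2h·√(V₂²−V₁²)/(V₁V₂).
√(V₂²−V₁²) = √(2644²−499²) = 2596.5 m/s.
tᵢ = 2·46.8·2596.5/(499·2644) = 0.18420 s.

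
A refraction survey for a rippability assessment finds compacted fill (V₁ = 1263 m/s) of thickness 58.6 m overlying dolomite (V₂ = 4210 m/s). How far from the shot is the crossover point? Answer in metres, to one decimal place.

x_cross = 2h·√((V₂+V₁)/(V₂−V₁)).
(V₂+V₁)/(V₂−V₁) = (4210+1263)/(4210−1263) = 1.8571; √ = 1.3628.
x_cross = 2·58.6·1.3628 = 159.72 m.

159.7 m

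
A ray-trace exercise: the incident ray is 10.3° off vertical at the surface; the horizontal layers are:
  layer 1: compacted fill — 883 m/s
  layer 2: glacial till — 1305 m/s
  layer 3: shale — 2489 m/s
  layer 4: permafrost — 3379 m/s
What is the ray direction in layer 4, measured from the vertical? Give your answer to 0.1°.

43.2°

Snell's law across each interface conserves sin θ / V, so sin θ_4 = V_4·sin θ₁/V₁.
sin θ_4 = 3379 × sin 10.3° / 883 = 0.6842.
θ_4 = arcsin 0.6842 = 43.17°.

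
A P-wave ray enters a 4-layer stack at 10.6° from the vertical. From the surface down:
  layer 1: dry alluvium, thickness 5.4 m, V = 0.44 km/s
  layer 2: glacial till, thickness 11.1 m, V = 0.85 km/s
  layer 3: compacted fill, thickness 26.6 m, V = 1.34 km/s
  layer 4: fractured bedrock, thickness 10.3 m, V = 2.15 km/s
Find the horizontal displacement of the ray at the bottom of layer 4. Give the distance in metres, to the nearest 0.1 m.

Apply Snell's law at each interface; in layer i the horizontal offset is hᵢ·tan θᵢ.
Layer 1: θ = 10.60°; offset = 5.4·tan 10.60° = 1.011 m.
Layer 2: sin θ = 0.85·sin 10.6°/0.44 = 0.3554, θ = 20.82°; offset = 11.1·tan 20.82° = 4.220 m.
Layer 3: sin θ = 1.34·sin 10.6°/0.44 = 0.5602, θ = 34.07°; offset = 26.6·tan 34.07° = 17.990 m.
Layer 4: sin θ = 2.15·sin 10.6°/0.44 = 0.8989, θ = 64.01°; offset = 10.3·tan 64.01° = 21.125 m.
Total horizontal offset = 44.346 m.

44.3 m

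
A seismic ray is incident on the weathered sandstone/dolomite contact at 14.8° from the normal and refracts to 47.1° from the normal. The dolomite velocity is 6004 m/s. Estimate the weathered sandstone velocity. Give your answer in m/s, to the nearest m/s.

2094 m/s

sin 14.8° = 0.2554; sin 47.1° = 0.7325.
V₁ = V₂·(sin θ₁/sin θ₂) = 6004·(0.2554/0.7325) = 2093.66 m/s.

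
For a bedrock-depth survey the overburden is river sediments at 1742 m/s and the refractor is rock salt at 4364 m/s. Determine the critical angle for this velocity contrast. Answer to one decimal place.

23.5°

Critical incidence: sin θ_c = V₁/V₂ = 1742/4364 = 0.3992.
θ_c = arcsin 0.3992 = 23.53°.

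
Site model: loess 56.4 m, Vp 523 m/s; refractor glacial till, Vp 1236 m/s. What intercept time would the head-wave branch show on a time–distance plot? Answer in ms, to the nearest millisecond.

195 ms

tᵢ = 2h·√(V₂²−V₁²)/(V₁V₂).
√(V₂²−V₁²) = √(1236²−523²) = 1119.9 m/s.
tᵢ = 2·56.4·1119.9/(523·1236) = 0.19542 s.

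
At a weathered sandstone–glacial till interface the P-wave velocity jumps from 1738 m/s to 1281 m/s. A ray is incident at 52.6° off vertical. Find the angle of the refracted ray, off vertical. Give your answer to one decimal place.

Snell's law: sin θ₂ = (V₂/V₁)·sin θ₁ = (1281/1738)·sin 52.6° = 0.5855.
θ₂ = arcsin 0.5855 = 35.84° from the normal.

35.8°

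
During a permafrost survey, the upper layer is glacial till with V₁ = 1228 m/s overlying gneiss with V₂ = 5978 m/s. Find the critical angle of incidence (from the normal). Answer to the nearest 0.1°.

At critical incidence the refracted ray runs along the interface (θ₂ = 90°), so sin θ_c = V₁/V₂.
θ_c = arcsin(1228/5978) = arcsin 0.2054 = 11.85°.

11.9°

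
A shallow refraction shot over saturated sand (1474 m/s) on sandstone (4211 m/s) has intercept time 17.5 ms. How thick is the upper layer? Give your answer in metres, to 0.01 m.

h = tᵢ·V₁·V₂ / (2·√(V₂²−V₁²)).
√(V₂²−V₁²) = √(4211² − 1474²) = 3944.6 m/s.
h = 0.0175 s × 1474 × 4211 / (2 × 3944.6) = 13.77 m.

13.77 m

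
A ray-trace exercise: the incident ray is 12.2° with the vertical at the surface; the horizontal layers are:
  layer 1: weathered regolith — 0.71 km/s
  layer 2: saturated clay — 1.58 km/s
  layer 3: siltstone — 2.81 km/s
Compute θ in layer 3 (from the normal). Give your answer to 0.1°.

Ray parameter p = sin 12.2° / 0.71 = 2.9764e-01 s/km.
sin θ_3 = p·V_3 = 2.9764e-01 × 2.81 = 0.8364.
θ_3 = arcsin 0.8364 = 56.76°.

56.8°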